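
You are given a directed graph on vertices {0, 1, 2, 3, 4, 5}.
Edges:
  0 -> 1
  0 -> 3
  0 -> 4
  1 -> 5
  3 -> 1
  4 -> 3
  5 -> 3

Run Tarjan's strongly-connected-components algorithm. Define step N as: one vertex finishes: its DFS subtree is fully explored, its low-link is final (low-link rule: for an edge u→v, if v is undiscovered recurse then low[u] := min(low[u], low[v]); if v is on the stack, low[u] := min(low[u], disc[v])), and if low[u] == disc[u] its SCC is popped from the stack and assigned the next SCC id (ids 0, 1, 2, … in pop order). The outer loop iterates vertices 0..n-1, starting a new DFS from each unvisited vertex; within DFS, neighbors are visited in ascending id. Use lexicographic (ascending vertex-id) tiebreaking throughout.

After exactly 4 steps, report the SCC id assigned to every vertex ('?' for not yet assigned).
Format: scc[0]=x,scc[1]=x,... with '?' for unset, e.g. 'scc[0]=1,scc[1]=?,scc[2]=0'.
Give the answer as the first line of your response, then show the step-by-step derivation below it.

scc[0]=?,scc[1]=0,scc[2]=?,scc[3]=0,scc[4]=1,scc[5]=0

step 1: low=(low[0]=0,low[1]=1,low[2]=?,low[3]=1,low[4]=?,low[5]=2); scc=(scc[0]=?,scc[1]=?,scc[2]=?,scc[3]=?,scc[4]=?,scc[5]=?)
step 2: low=(low[0]=0,low[1]=1,low[2]=?,low[3]=1,low[4]=?,low[5]=1); scc=(scc[0]=?,scc[1]=?,scc[2]=?,scc[3]=?,scc[4]=?,scc[5]=?)
step 3: low=(low[0]=0,low[1]=1,low[2]=?,low[3]=1,low[4]=?,low[5]=1); scc=(scc[0]=?,scc[1]=0,scc[2]=?,scc[3]=0,scc[4]=?,scc[5]=0)
step 4: low=(low[0]=0,low[1]=1,low[2]=?,low[3]=1,low[4]=4,low[5]=1); scc=(scc[0]=?,scc[1]=0,scc[2]=?,scc[3]=0,scc[4]=1,scc[5]=0)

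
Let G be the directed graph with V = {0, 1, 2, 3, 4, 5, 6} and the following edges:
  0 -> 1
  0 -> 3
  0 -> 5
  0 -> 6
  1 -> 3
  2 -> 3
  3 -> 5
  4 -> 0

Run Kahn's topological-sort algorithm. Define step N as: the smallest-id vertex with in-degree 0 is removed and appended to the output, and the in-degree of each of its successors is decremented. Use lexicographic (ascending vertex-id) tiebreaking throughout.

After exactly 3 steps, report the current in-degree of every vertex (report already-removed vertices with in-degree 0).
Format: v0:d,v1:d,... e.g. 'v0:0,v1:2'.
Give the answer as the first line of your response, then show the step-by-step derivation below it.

v0:0,v1:0,v2:0,v3:1,v4:0,v5:1,v6:0

step 1: output 2; order=[2]; indeg=(1,1,0,2,0,2,1)
step 2: output 4; order=[2,4]; indeg=(0,1,0,2,0,2,1)
step 3: output 0; order=[2,4,0]; indeg=(0,0,0,1,0,1,0)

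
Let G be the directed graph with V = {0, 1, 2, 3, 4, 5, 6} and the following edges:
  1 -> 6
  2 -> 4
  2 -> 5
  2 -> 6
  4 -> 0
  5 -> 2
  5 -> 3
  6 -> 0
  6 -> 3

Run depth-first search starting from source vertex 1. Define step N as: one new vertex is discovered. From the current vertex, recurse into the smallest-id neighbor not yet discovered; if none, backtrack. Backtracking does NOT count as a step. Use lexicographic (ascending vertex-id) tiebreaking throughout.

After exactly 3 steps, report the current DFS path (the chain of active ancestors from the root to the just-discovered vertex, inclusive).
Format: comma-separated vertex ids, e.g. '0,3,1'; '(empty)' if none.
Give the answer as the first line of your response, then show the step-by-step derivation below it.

1,6,0

step 1: discover 1; path=1; order=1
step 2: discover 6; path=1>6; order=1,6
step 3: discover 0; path=1>6>0; order=1,6,0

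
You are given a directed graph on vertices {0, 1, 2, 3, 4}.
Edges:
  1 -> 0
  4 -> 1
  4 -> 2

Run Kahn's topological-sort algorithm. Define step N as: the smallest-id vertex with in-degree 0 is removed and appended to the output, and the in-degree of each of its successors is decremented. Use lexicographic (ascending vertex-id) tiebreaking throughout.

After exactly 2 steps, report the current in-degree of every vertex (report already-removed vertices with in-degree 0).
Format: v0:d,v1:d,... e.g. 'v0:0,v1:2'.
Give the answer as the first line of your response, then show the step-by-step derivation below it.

v0:1,v1:0,v2:0,v3:0,v4:0

step 1: output 3; order=[3]; indeg=(1,1,1,0,0)
step 2: output 4; order=[3,4]; indeg=(1,0,0,0,0)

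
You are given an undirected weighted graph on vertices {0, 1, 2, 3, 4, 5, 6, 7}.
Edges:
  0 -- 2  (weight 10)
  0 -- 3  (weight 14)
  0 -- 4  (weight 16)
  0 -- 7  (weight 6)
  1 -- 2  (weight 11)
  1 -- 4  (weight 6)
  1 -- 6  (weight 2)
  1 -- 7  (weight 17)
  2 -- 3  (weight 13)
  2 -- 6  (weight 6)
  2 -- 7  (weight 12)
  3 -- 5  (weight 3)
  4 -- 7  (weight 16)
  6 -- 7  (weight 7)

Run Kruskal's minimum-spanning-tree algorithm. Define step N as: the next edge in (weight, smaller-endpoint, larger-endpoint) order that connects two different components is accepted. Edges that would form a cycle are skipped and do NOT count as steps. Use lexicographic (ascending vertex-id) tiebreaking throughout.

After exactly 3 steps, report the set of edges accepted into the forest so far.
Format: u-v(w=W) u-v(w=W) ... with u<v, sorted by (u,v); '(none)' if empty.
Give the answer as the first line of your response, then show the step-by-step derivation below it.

0-7(w=6) 1-6(w=2) 3-5(w=3)

step 1: add edge 1-6 (w=2); MST = {1-6(w=2)}
step 2: add edge 3-5 (w=3); MST = {1-6(w=2) 3-5(w=3)}
step 3: add edge 0-7 (w=6); MST = {0-7(w=6) 1-6(w=2) 3-5(w=3)}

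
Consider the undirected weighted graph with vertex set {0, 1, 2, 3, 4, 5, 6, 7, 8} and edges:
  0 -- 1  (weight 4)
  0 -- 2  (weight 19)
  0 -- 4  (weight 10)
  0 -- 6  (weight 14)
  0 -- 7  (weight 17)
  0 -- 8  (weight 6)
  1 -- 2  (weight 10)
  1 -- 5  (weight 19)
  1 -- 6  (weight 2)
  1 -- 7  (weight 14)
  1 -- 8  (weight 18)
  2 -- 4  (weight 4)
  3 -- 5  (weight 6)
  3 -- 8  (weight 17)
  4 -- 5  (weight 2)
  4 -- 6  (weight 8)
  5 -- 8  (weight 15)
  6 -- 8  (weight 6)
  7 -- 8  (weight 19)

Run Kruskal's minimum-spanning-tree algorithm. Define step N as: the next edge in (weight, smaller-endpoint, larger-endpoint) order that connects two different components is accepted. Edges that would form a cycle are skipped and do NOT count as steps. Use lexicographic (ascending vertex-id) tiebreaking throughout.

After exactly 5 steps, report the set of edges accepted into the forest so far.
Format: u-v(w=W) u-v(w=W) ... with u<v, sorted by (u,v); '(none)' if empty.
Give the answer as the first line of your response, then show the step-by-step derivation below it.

0-1(w=4) 0-8(w=6) 1-6(w=2) 2-4(w=4) 4-5(w=2)

step 1: add edge 1-6 (w=2); MST = {1-6(w=2)}
step 2: add edge 4-5 (w=2); MST = {1-6(w=2) 4-5(w=2)}
step 3: add edge 0-1 (w=4); MST = {0-1(w=4) 1-6(w=2) 4-5(w=2)}
step 4: add edge 2-4 (w=4); MST = {0-1(w=4) 1-6(w=2) 2-4(w=4) 4-5(w=2)}
step 5: add edge 0-8 (w=6); MST = {0-1(w=4) 0-8(w=6) 1-6(w=2) 2-4(w=4) 4-5(w=2)}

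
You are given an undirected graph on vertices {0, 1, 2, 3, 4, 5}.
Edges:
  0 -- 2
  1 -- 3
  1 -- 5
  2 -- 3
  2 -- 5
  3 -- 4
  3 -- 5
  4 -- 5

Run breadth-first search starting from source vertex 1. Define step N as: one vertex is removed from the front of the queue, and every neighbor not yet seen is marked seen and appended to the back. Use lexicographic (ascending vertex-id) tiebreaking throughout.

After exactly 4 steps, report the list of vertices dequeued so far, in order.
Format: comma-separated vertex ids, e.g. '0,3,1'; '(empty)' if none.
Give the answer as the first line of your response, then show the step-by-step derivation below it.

1,3,5,2

step 1: dequeue 1; queue=[3,5]; order=1
step 2: dequeue 3; queue=[5,2,4]; order=1,3
step 3: dequeue 5; queue=[2,4]; order=1,3,5
step 4: dequeue 2; queue=[4,0]; order=1,3,5,2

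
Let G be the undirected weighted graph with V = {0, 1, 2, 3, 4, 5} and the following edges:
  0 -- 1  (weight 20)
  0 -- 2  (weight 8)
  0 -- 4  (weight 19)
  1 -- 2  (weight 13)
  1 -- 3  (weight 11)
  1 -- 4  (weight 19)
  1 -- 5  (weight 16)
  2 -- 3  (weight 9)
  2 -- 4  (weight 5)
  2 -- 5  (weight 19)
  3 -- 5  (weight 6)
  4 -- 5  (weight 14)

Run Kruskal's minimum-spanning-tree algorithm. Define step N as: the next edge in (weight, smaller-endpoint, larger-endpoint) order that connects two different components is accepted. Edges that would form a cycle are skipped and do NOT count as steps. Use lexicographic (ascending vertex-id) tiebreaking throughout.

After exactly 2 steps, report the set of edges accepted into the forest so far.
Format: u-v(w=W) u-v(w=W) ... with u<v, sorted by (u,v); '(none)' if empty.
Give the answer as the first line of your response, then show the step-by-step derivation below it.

2-4(w=5) 3-5(w=6)

step 1: add edge 2-4 (w=5); MST = {2-4(w=5)}
step 2: add edge 3-5 (w=6); MST = {2-4(w=5) 3-5(w=6)}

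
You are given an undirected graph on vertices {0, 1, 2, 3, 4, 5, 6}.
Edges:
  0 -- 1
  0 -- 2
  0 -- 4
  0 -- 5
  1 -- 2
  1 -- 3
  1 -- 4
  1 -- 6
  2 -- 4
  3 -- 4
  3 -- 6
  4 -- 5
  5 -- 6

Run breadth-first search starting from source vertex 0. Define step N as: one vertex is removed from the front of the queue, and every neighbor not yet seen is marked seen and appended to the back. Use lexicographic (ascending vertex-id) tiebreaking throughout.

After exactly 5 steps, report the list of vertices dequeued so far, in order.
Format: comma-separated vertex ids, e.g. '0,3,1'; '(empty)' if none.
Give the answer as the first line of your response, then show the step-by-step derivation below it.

0,1,2,4,5

step 1: dequeue 0; queue=[1,2,4,5]; order=0
step 2: dequeue 1; queue=[2,4,5,3,6]; order=0,1
step 3: dequeue 2; queue=[4,5,3,6]; order=0,1,2
step 4: dequeue 4; queue=[5,3,6]; order=0,1,2,4
step 5: dequeue 5; queue=[3,6]; order=0,1,2,4,5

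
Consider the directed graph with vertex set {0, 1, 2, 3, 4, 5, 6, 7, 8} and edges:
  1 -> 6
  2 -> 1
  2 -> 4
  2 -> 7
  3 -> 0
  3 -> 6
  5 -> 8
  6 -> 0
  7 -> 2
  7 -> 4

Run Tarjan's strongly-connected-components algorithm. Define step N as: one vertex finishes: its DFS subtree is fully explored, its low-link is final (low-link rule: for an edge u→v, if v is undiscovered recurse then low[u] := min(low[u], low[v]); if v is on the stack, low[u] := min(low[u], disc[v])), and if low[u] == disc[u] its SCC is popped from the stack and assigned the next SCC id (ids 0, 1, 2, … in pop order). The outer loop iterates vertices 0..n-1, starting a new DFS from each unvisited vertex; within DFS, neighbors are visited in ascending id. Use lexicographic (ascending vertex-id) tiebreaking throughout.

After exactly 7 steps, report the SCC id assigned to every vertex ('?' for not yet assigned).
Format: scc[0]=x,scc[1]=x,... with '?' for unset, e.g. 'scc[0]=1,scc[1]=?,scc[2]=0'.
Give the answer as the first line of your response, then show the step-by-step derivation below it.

scc[0]=0,scc[1]=2,scc[2]=4,scc[3]=5,scc[4]=3,scc[5]=?,scc[6]=1,scc[7]=4,scc[8]=?

step 1: low=(low[0]=0,low[1]=?,low[2]=?,low[3]=?,low[4]=?,low[5]=?,low[6]=?,low[7]=?,low[8]=?); scc=(scc[0]=0,scc[1]=?,scc[2]=?,scc[3]=?,scc[4]=?,scc[5]=?,scc[6]=?,scc[7]=?,scc[8]=?)
step 2: low=(low[0]=0,low[1]=1,low[2]=?,low[3]=?,low[4]=?,low[5]=?,low[6]=2,low[7]=?,low[8]=?); scc=(scc[0]=0,scc[1]=?,scc[2]=?,scc[3]=?,scc[4]=?,scc[5]=?,scc[6]=1,scc[7]=?,scc[8]=?)
step 3: low=(low[0]=0,low[1]=1,low[2]=?,low[3]=?,low[4]=?,low[5]=?,low[6]=2,low[7]=?,low[8]=?); scc=(scc[0]=0,scc[1]=2,scc[2]=?,scc[3]=?,scc[4]=?,scc[5]=?,scc[6]=1,scc[7]=?,scc[8]=?)
step 4: low=(low[0]=0,low[1]=1,low[2]=3,low[3]=?,low[4]=4,low[5]=?,low[6]=2,low[7]=?,low[8]=?); scc=(scc[0]=0,scc[1]=2,scc[2]=?,scc[3]=?,scc[4]=3,scc[5]=?,scc[6]=1,scc[7]=?,scc[8]=?)
step 5: low=(low[0]=0,low[1]=1,low[2]=3,low[3]=?,low[4]=4,low[5]=?,low[6]=2,low[7]=3,low[8]=?); scc=(scc[0]=0,scc[1]=2,scc[2]=?,scc[3]=?,scc[4]=3,scc[5]=?,scc[6]=1,scc[7]=?,scc[8]=?)
step 6: low=(low[0]=0,low[1]=1,low[2]=3,low[3]=?,low[4]=4,low[5]=?,low[6]=2,low[7]=3,low[8]=?); scc=(scc[0]=0,scc[1]=2,scc[2]=4,scc[3]=?,scc[4]=3,scc[5]=?,scc[6]=1,scc[7]=4,scc[8]=?)
step 7: low=(low[0]=0,low[1]=1,low[2]=3,low[3]=6,low[4]=4,low[5]=?,low[6]=2,low[7]=3,low[8]=?); scc=(scc[0]=0,scc[1]=2,scc[2]=4,scc[3]=5,scc[4]=3,scc[5]=?,scc[6]=1,scc[7]=4,scc[8]=?)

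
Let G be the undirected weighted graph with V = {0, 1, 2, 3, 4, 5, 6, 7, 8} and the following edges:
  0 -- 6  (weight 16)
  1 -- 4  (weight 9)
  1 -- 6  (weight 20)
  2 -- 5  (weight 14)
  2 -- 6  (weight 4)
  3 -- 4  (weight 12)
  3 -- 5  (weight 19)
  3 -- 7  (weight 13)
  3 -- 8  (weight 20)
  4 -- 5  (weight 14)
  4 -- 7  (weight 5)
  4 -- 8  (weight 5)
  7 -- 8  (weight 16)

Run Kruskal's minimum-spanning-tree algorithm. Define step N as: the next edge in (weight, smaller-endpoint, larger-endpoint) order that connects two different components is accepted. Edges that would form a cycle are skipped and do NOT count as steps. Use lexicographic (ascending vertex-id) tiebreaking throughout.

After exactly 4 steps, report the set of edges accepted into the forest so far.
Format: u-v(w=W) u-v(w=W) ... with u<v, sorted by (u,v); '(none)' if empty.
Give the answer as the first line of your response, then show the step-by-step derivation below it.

1-4(w=9) 2-6(w=4) 4-7(w=5) 4-8(w=5)

step 1: add edge 2-6 (w=4); MST = {2-6(w=4)}
step 2: add edge 4-7 (w=5); MST = {2-6(w=4) 4-7(w=5)}
step 3: add edge 4-8 (w=5); MST = {2-6(w=4) 4-7(w=5) 4-8(w=5)}
step 4: add edge 1-4 (w=9); MST = {1-4(w=9) 2-6(w=4) 4-7(w=5) 4-8(w=5)}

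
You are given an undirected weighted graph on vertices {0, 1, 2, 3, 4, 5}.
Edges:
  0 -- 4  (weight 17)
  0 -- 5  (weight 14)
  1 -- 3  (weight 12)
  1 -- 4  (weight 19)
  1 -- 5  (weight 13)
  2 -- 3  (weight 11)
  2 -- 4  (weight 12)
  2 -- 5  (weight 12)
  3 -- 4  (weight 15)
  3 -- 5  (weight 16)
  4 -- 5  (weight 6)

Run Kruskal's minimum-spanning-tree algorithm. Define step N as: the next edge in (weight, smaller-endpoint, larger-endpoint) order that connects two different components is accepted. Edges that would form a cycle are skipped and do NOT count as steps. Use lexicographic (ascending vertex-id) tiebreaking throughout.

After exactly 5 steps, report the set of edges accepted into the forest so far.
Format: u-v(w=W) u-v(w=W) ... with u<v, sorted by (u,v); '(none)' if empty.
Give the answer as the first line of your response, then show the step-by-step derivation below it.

0-5(w=14) 1-3(w=12) 2-3(w=11) 2-4(w=12) 4-5(w=6)

step 1: add edge 4-5 (w=6); MST = {4-5(w=6)}
step 2: add edge 2-3 (w=11); MST = {2-3(w=11) 4-5(w=6)}
step 3: add edge 1-3 (w=12); MST = {1-3(w=12) 2-3(w=11) 4-5(w=6)}
step 4: add edge 2-4 (w=12); MST = {1-3(w=12) 2-3(w=11) 2-4(w=12) 4-5(w=6)}
step 5: add edge 0-5 (w=14); MST = {0-5(w=14) 1-3(w=12) 2-3(w=11) 2-4(w=12) 4-5(w=6)}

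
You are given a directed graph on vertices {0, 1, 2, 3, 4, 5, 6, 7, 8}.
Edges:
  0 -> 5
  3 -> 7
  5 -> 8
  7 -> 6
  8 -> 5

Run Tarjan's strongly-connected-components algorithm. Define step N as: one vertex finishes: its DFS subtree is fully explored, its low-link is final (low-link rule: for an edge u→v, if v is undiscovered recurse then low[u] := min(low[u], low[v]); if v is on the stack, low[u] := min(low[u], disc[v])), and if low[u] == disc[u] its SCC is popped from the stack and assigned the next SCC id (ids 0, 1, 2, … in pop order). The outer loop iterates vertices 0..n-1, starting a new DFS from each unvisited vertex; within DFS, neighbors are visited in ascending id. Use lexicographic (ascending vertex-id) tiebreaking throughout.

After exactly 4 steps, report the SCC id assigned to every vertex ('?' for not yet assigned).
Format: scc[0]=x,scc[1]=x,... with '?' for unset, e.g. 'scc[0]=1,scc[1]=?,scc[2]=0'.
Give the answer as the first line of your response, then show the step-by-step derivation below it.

scc[0]=1,scc[1]=2,scc[2]=?,scc[3]=?,scc[4]=?,scc[5]=0,scc[6]=?,scc[7]=?,scc[8]=0

step 1: low=(low[0]=0,low[1]=?,low[2]=?,low[3]=?,low[4]=?,low[5]=1,low[6]=?,low[7]=?,low[8]=1); scc=(scc[0]=?,scc[1]=?,scc[2]=?,scc[3]=?,scc[4]=?,scc[5]=?,scc[6]=?,scc[7]=?,scc[8]=?)
step 2: low=(low[0]=0,low[1]=?,low[2]=?,low[3]=?,low[4]=?,low[5]=1,low[6]=?,low[7]=?,low[8]=1); scc=(scc[0]=?,scc[1]=?,scc[2]=?,scc[3]=?,scc[4]=?,scc[5]=0,scc[6]=?,scc[7]=?,scc[8]=0)
step 3: low=(low[0]=0,low[1]=?,low[2]=?,low[3]=?,low[4]=?,low[5]=1,low[6]=?,low[7]=?,low[8]=1); scc=(scc[0]=1,scc[1]=?,scc[2]=?,scc[3]=?,scc[4]=?,scc[5]=0,scc[6]=?,scc[7]=?,scc[8]=0)
step 4: low=(low[0]=0,low[1]=3,low[2]=?,low[3]=?,low[4]=?,low[5]=1,low[6]=?,low[7]=?,low[8]=1); scc=(scc[0]=1,scc[1]=2,scc[2]=?,scc[3]=?,scc[4]=?,scc[5]=0,scc[6]=?,scc[7]=?,scc[8]=0)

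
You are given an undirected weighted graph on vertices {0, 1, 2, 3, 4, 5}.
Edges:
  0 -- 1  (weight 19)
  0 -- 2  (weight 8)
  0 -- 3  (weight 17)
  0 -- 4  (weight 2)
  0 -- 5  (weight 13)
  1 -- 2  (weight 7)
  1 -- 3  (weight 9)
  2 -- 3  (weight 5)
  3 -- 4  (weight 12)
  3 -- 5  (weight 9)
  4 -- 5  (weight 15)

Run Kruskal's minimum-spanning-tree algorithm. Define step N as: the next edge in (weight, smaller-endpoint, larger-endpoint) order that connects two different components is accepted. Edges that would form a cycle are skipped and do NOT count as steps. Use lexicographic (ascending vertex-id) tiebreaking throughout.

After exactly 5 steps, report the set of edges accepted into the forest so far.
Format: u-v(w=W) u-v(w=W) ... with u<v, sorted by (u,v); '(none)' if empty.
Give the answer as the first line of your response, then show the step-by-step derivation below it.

0-2(w=8) 0-4(w=2) 1-2(w=7) 2-3(w=5) 3-5(w=9)

step 1: add edge 0-4 (w=2); MST = {0-4(w=2)}
step 2: add edge 2-3 (w=5); MST = {0-4(w=2) 2-3(w=5)}
step 3: add edge 1-2 (w=7); MST = {0-4(w=2) 1-2(w=7) 2-3(w=5)}
step 4: add edge 0-2 (w=8); MST = {0-2(w=8) 0-4(w=2) 1-2(w=7) 2-3(w=5)}
step 5: add edge 3-5 (w=9); MST = {0-2(w=8) 0-4(w=2) 1-2(w=7) 2-3(w=5) 3-5(w=9)}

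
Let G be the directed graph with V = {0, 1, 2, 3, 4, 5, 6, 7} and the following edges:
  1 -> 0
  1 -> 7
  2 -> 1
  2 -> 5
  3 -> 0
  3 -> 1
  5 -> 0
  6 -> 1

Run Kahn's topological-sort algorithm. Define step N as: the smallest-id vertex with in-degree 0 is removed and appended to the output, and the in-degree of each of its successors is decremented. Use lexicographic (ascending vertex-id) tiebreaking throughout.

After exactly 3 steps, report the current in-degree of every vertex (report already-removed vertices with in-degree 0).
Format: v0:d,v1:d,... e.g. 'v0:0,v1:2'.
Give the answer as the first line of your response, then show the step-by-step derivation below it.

v0:2,v1:1,v2:0,v3:0,v4:0,v5:0,v6:0,v7:1

step 1: output 2; order=[2]; indeg=(3,2,0,0,0,0,0,1)
step 2: output 3; order=[2,3]; indeg=(2,1,0,0,0,0,0,1)
step 3: output 4; order=[2,3,4]; indeg=(2,1,0,0,0,0,0,1)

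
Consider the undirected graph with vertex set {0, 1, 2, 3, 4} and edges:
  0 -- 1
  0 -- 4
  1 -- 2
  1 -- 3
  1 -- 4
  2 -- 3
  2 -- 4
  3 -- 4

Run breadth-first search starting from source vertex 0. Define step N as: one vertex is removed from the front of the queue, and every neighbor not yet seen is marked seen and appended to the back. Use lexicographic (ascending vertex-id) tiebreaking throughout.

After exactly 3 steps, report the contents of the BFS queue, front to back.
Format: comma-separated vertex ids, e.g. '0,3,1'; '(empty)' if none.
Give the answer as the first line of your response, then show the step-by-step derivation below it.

2,3

step 1: dequeue 0; queue=[1,4]; order=0
step 2: dequeue 1; queue=[4,2,3]; order=0,1
step 3: dequeue 4; queue=[2,3]; order=0,1,4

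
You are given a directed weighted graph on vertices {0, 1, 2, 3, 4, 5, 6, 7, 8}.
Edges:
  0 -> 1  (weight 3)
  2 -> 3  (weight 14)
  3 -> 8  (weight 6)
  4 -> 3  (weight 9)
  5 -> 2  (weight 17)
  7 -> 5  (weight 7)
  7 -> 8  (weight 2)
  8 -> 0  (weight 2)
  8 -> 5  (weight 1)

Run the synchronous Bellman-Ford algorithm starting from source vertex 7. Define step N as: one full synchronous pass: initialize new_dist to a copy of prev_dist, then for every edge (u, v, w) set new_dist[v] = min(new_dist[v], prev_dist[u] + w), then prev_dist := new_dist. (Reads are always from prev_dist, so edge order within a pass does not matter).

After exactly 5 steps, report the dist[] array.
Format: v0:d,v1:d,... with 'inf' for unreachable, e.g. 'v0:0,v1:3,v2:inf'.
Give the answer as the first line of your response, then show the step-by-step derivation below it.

v0:4,v1:7,v2:20,v3:34,v4:inf,v5:3,v6:inf,v7:0,v8:2

step 1: dist = v0:inf,v1:inf,v2:inf,v3:inf,v4:inf,v5:7,v6:inf,v7:0,v8:2
step 2: dist = v0:4,v1:inf,v2:24,v3:inf,v4:inf,v5:3,v6:inf,v7:0,v8:2
step 3: dist = v0:4,v1:7,v2:20,v3:38,v4:inf,v5:3,v6:inf,v7:0,v8:2
step 4: dist = v0:4,v1:7,v2:20,v3:34,v4:inf,v5:3,v6:inf,v7:0,v8:2
step 5: dist = v0:4,v1:7,v2:20,v3:34,v4:inf,v5:3,v6:inf,v7:0,v8:2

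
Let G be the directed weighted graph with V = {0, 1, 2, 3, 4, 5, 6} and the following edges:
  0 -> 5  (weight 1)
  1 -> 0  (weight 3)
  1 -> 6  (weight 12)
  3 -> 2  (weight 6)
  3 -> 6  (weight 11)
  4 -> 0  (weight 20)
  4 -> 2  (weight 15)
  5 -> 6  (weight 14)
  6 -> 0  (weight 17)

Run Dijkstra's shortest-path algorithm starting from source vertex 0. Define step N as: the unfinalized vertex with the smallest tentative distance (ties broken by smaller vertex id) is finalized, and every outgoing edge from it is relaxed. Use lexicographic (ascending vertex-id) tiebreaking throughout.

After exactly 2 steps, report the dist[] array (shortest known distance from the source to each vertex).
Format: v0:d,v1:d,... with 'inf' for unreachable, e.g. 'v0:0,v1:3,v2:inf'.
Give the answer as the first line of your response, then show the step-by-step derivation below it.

v0:0,v1:inf,v2:inf,v3:inf,v4:inf,v5:1,v6:15

step 1: dist = v0:0,v1:inf,v2:inf,v3:inf,v4:inf,v5:1,v6:inf
step 2: dist = v0:0,v1:inf,v2:inf,v3:inf,v4:inf,v5:1,v6:15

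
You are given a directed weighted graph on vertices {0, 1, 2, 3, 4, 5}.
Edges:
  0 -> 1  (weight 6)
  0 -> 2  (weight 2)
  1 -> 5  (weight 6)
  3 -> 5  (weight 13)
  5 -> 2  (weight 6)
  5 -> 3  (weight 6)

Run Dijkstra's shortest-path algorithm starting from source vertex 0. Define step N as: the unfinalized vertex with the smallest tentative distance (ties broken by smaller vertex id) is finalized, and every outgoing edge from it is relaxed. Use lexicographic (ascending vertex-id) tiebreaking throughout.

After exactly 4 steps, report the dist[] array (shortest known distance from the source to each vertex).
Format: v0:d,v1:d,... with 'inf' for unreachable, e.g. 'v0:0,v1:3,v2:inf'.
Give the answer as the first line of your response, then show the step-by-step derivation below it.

v0:0,v1:6,v2:2,v3:18,v4:inf,v5:12

step 1: dist = v0:0,v1:6,v2:2,v3:inf,v4:inf,v5:inf
step 2: dist = v0:0,v1:6,v2:2,v3:inf,v4:inf,v5:inf
step 3: dist = v0:0,v1:6,v2:2,v3:inf,v4:inf,v5:12
step 4: dist = v0:0,v1:6,v2:2,v3:18,v4:inf,v5:12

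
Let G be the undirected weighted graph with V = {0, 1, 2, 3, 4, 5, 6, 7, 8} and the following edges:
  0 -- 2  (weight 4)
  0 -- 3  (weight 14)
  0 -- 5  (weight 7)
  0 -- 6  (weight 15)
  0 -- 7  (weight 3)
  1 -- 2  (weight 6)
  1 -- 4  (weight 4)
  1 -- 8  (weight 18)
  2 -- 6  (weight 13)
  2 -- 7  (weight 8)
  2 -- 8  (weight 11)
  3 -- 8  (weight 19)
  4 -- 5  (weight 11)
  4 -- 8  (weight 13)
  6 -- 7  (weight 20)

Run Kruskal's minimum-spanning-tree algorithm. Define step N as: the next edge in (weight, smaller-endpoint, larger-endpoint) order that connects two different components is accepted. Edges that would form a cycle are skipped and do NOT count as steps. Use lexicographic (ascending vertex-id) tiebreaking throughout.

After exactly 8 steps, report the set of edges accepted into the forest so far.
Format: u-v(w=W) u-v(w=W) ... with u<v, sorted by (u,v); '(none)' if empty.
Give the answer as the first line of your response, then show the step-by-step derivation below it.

0-2(w=4) 0-3(w=14) 0-5(w=7) 0-7(w=3) 1-2(w=6) 1-4(w=4) 2-6(w=13) 2-8(w=11)

step 1: add edge 0-7 (w=3); MST = {0-7(w=3)}
step 2: add edge 0-2 (w=4); MST = {0-2(w=4) 0-7(w=3)}
step 3: add edge 1-4 (w=4); MST = {0-2(w=4) 0-7(w=3) 1-4(w=4)}
step 4: add edge 1-2 (w=6); MST = {0-2(w=4) 0-7(w=3) 1-2(w=6) 1-4(w=4)}
step 5: add edge 0-5 (w=7); MST = {0-2(w=4) 0-5(w=7) 0-7(w=3) 1-2(w=6) 1-4(w=4)}
step 6: add edge 2-8 (w=11); MST = {0-2(w=4) 0-5(w=7) 0-7(w=3) 1-2(w=6) 1-4(w=4) 2-8(w=11)}
step 7: add edge 2-6 (w=13); MST = {0-2(w=4) 0-5(w=7) 0-7(w=3) 1-2(w=6) 1-4(w=4) 2-6(w=13) 2-8(w=11)}
step 8: add edge 0-3 (w=14); MST = {0-2(w=4) 0-3(w=14) 0-5(w=7) 0-7(w=3) 1-2(w=6) 1-4(w=4) 2-6(w=13) 2-8(w=11)}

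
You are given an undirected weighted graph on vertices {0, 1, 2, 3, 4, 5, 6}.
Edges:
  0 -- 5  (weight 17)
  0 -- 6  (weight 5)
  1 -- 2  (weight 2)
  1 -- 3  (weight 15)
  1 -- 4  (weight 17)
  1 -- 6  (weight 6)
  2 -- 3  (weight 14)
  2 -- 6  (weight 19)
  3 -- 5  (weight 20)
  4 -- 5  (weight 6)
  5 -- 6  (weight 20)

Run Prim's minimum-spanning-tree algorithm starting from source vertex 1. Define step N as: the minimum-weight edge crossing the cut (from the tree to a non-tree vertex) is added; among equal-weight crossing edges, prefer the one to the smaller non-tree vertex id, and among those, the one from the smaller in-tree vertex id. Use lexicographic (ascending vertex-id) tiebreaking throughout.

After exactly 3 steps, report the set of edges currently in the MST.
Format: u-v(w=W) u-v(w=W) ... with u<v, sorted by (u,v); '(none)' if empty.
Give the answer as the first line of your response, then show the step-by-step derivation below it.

0-6(w=5) 1-2(w=2) 1-6(w=6)

step 1: add edge 1-2 (w=2); MST = {1-2(w=2)}
step 2: add edge 1-6 (w=6); MST = {1-2(w=2) 1-6(w=6)}
step 3: add edge 0-6 (w=5); MST = {0-6(w=5) 1-2(w=2) 1-6(w=6)}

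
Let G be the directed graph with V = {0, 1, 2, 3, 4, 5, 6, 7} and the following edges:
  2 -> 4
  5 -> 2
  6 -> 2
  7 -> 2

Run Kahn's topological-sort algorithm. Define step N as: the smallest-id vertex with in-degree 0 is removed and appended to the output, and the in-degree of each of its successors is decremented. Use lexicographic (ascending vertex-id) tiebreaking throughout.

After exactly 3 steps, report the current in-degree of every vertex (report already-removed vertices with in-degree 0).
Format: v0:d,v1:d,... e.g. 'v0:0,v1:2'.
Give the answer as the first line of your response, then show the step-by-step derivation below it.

v0:0,v1:0,v2:3,v3:0,v4:1,v5:0,v6:0,v7:0

step 1: output 0; order=[0]; indeg=(0,0,3,0,1,0,0,0)
step 2: output 1; order=[0,1]; indeg=(0,0,3,0,1,0,0,0)
step 3: output 3; order=[0,1,3]; indeg=(0,0,3,0,1,0,0,0)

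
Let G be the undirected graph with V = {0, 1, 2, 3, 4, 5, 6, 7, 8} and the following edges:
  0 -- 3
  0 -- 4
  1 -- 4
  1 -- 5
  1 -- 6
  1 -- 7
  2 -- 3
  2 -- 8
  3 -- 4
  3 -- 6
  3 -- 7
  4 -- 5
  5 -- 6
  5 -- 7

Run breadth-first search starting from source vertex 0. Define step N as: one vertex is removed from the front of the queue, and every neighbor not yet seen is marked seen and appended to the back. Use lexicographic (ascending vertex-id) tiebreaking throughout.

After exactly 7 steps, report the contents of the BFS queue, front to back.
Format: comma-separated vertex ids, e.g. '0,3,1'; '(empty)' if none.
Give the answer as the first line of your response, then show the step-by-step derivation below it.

5,8

step 1: dequeue 0; queue=[3,4]; order=0
step 2: dequeue 3; queue=[4,2,6,7]; order=0,3
step 3: dequeue 4; queue=[2,6,7,1,5]; order=0,3,4
step 4: dequeue 2; queue=[6,7,1,5,8]; order=0,3,4,2
step 5: dequeue 6; queue=[7,1,5,8]; order=0,3,4,2,6
step 6: dequeue 7; queue=[1,5,8]; order=0,3,4,2,6,7
step 7: dequeue 1; queue=[5,8]; order=0,3,4,2,6,7,1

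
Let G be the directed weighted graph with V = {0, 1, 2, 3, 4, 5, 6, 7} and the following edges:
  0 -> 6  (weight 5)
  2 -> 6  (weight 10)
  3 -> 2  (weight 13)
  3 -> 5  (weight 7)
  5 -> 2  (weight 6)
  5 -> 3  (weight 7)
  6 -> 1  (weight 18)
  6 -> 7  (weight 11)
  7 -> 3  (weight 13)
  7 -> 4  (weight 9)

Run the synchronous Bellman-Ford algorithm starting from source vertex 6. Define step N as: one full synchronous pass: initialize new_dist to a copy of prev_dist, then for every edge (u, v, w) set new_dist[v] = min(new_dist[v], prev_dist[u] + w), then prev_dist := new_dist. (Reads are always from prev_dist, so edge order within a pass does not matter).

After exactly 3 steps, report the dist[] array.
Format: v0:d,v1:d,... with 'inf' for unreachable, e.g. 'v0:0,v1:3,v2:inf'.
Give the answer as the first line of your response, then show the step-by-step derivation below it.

v0:inf,v1:18,v2:37,v3:24,v4:20,v5:31,v6:0,v7:11

step 1: dist = v0:inf,v1:18,v2:inf,v3:inf,v4:inf,v5:inf,v6:0,v7:11
step 2: dist = v0:inf,v1:18,v2:inf,v3:24,v4:20,v5:inf,v6:0,v7:11
step 3: dist = v0:inf,v1:18,v2:37,v3:24,v4:20,v5:31,v6:0,v7:11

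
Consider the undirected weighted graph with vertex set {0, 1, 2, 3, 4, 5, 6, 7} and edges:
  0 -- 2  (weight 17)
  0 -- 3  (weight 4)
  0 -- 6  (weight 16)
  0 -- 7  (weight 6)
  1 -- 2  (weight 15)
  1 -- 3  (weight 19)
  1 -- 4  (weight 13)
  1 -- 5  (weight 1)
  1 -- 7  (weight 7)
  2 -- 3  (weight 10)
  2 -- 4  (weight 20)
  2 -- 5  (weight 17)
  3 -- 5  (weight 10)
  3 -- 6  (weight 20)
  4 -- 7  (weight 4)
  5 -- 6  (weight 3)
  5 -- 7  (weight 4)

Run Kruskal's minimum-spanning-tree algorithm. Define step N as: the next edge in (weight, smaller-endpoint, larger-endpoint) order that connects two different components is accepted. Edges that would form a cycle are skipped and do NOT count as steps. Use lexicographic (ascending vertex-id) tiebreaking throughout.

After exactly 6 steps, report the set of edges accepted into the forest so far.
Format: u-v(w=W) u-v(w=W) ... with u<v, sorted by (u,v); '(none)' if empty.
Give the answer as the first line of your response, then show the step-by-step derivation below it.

0-3(w=4) 0-7(w=6) 1-5(w=1) 4-7(w=4) 5-6(w=3) 5-7(w=4)

step 1: add edge 1-5 (w=1); MST = {1-5(w=1)}
step 2: add edge 5-6 (w=3); MST = {1-5(w=1) 5-6(w=3)}
step 3: add edge 0-3 (w=4); MST = {0-3(w=4) 1-5(w=1) 5-6(w=3)}
step 4: add edge 4-7 (w=4); MST = {0-3(w=4) 1-5(w=1) 4-7(w=4) 5-6(w=3)}
step 5: add edge 5-7 (w=4); MST = {0-3(w=4) 1-5(w=1) 4-7(w=4) 5-6(w=3) 5-7(w=4)}
step 6: add edge 0-7 (w=6); MST = {0-3(w=4) 0-7(w=6) 1-5(w=1) 4-7(w=4) 5-6(w=3) 5-7(w=4)}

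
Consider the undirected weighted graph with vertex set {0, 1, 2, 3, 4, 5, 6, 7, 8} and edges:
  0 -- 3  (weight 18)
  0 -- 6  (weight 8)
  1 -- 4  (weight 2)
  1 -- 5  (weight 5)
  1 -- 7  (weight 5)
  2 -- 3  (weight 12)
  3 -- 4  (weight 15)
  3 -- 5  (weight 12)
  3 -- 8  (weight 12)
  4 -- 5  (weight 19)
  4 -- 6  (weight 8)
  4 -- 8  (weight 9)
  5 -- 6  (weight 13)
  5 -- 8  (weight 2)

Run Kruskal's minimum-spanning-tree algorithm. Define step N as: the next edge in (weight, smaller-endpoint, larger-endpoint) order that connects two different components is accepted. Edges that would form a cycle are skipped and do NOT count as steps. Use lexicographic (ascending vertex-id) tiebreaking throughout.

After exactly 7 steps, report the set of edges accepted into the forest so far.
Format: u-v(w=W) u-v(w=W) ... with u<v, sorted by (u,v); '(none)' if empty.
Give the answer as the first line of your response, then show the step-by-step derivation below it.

0-6(w=8) 1-4(w=2) 1-5(w=5) 1-7(w=5) 2-3(w=12) 4-6(w=8) 5-8(w=2)

step 1: add edge 1-4 (w=2); MST = {1-4(w=2)}
step 2: add edge 5-8 (w=2); MST = {1-4(w=2) 5-8(w=2)}
step 3: add edge 1-5 (w=5); MST = {1-4(w=2) 1-5(w=5) 5-8(w=2)}
step 4: add edge 1-7 (w=5); MST = {1-4(w=2) 1-5(w=5) 1-7(w=5) 5-8(w=2)}
step 5: add edge 0-6 (w=8); MST = {0-6(w=8) 1-4(w=2) 1-5(w=5) 1-7(w=5) 5-8(w=2)}
step 6: add edge 4-6 (w=8); MST = {0-6(w=8) 1-4(w=2) 1-5(w=5) 1-7(w=5) 4-6(w=8) 5-8(w=2)}
step 7: add edge 2-3 (w=12); MST = {0-6(w=8) 1-4(w=2) 1-5(w=5) 1-7(w=5) 2-3(w=12) 4-6(w=8) 5-8(w=2)}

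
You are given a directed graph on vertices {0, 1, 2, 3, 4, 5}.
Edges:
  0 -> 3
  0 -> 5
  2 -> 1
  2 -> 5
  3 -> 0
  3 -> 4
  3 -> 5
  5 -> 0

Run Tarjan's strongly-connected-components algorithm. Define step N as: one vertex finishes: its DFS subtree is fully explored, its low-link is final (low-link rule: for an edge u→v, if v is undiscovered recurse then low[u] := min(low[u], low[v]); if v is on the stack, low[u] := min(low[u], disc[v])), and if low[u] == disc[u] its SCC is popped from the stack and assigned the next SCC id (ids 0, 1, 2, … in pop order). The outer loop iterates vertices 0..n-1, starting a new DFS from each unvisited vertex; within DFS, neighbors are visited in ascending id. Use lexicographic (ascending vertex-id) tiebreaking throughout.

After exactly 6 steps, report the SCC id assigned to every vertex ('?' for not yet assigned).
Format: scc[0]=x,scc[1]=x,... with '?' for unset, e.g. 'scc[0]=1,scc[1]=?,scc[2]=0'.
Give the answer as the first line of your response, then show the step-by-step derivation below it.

scc[0]=1,scc[1]=2,scc[2]=3,scc[3]=1,scc[4]=0,scc[5]=1

step 1: low=(low[0]=0,low[1]=?,low[2]=?,low[3]=0,low[4]=2,low[5]=?); scc=(scc[0]=?,scc[1]=?,scc[2]=?,scc[3]=?,scc[4]=0,scc[5]=?)
step 2: low=(low[0]=0,low[1]=?,low[2]=?,low[3]=0,low[4]=2,low[5]=0); scc=(scc[0]=?,scc[1]=?,scc[2]=?,scc[3]=?,scc[4]=0,scc[5]=?)
step 3: low=(low[0]=0,low[1]=?,low[2]=?,low[3]=0,low[4]=2,low[5]=0); scc=(scc[0]=?,scc[1]=?,scc[2]=?,scc[3]=?,scc[4]=0,scc[5]=?)
step 4: low=(low[0]=0,low[1]=?,low[2]=?,low[3]=0,low[4]=2,low[5]=0); scc=(scc[0]=1,scc[1]=?,scc[2]=?,scc[3]=1,scc[4]=0,scc[5]=1)
step 5: low=(low[0]=0,low[1]=4,low[2]=?,low[3]=0,low[4]=2,low[5]=0); scc=(scc[0]=1,scc[1]=2,scc[2]=?,scc[3]=1,scc[4]=0,scc[5]=1)
step 6: low=(low[0]=0,low[1]=4,low[2]=5,low[3]=0,low[4]=2,low[5]=0); scc=(scc[0]=1,scc[1]=2,scc[2]=3,scc[3]=1,scc[4]=0,scc[5]=1)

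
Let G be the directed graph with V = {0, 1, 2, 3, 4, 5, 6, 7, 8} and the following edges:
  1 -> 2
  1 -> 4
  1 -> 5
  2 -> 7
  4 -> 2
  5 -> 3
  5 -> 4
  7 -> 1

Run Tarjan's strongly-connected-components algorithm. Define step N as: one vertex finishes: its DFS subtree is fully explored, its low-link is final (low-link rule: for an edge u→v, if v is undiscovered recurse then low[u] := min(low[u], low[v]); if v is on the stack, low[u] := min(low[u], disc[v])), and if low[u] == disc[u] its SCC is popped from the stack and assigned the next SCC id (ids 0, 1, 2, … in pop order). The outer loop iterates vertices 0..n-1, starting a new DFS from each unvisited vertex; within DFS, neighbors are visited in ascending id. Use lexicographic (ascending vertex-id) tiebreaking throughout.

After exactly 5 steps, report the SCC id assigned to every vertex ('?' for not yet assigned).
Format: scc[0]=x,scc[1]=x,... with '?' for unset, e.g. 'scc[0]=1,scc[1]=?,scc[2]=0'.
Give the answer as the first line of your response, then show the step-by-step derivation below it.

scc[0]=0,scc[1]=?,scc[2]=?,scc[3]=1,scc[4]=?,scc[5]=?,scc[6]=?,scc[7]=?,scc[8]=?

step 1: low=(low[0]=0,low[1]=?,low[2]=?,low[3]=?,low[4]=?,low[5]=?,low[6]=?,low[7]=?,low[8]=?); scc=(scc[0]=0,scc[1]=?,scc[2]=?,scc[3]=?,scc[4]=?,scc[5]=?,scc[6]=?,scc[7]=?,scc[8]=?)
step 2: low=(low[0]=0,low[1]=1,low[2]=2,low[3]=?,low[4]=?,low[5]=?,low[6]=?,low[7]=1,low[8]=?); scc=(scc[0]=0,scc[1]=?,scc[2]=?,scc[3]=?,scc[4]=?,scc[5]=?,scc[6]=?,scc[7]=?,scc[8]=?)
step 3: low=(low[0]=0,low[1]=1,low[2]=1,low[3]=?,low[4]=?,low[5]=?,low[6]=?,low[7]=1,low[8]=?); scc=(scc[0]=0,scc[1]=?,scc[2]=?,scc[3]=?,scc[4]=?,scc[5]=?,scc[6]=?,scc[7]=?,scc[8]=?)
step 4: low=(low[0]=0,low[1]=1,low[2]=1,low[3]=?,low[4]=2,low[5]=?,low[6]=?,low[7]=1,low[8]=?); scc=(scc[0]=0,scc[1]=?,scc[2]=?,scc[3]=?,scc[4]=?,scc[5]=?,scc[6]=?,scc[7]=?,scc[8]=?)
step 5: low=(low[0]=0,low[1]=1,low[2]=1,low[3]=6,low[4]=2,low[5]=5,low[6]=?,low[7]=1,low[8]=?); scc=(scc[0]=0,scc[1]=?,scc[2]=?,scc[3]=1,scc[4]=?,scc[5]=?,scc[6]=?,scc[7]=?,scc[8]=?)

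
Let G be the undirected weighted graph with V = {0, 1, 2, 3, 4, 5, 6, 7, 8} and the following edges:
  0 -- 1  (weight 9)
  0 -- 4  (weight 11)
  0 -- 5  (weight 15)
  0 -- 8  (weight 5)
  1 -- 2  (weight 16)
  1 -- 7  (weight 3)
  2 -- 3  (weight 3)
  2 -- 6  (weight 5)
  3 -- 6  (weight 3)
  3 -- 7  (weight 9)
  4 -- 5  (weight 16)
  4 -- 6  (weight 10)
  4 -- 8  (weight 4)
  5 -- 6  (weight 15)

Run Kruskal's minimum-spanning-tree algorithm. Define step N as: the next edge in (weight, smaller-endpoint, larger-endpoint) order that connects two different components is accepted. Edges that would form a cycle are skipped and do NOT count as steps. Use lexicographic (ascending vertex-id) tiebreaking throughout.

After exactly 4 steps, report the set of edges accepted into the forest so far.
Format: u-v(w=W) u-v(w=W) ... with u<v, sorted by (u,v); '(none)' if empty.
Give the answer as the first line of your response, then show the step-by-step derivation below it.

1-7(w=3) 2-3(w=3) 3-6(w=3) 4-8(w=4)

step 1: add edge 1-7 (w=3); MST = {1-7(w=3)}
step 2: add edge 2-3 (w=3); MST = {1-7(w=3) 2-3(w=3)}
step 3: add edge 3-6 (w=3); MST = {1-7(w=3) 2-3(w=3) 3-6(w=3)}
step 4: add edge 4-8 (w=4); MST = {1-7(w=3) 2-3(w=3) 3-6(w=3) 4-8(w=4)}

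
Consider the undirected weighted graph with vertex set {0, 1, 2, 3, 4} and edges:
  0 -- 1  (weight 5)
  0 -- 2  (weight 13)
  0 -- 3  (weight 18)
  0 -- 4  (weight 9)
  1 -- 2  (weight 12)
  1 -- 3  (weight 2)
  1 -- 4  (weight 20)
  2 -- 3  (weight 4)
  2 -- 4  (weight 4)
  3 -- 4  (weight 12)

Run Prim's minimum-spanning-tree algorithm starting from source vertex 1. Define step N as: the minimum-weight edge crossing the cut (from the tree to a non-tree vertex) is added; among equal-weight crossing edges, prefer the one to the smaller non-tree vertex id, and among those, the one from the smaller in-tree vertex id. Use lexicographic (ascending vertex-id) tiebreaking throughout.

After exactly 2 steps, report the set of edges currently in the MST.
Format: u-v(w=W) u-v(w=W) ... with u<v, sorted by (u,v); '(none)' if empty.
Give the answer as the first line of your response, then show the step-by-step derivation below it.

1-3(w=2) 2-3(w=4)

step 1: add edge 1-3 (w=2); MST = {1-3(w=2)}
step 2: add edge 2-3 (w=4); MST = {1-3(w=2) 2-3(w=4)}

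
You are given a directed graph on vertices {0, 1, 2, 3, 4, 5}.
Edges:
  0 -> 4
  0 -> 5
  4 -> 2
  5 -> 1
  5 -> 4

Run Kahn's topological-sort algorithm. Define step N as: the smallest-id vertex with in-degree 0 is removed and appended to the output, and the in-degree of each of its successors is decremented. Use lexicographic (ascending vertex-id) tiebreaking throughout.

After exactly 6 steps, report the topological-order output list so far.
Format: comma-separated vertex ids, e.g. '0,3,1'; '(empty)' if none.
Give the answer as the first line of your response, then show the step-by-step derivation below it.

0,3,5,1,4,2

step 1: output 0; order=[0]; indeg=(0,1,1,0,1,0)
step 2: output 3; order=[0,3]; indeg=(0,1,1,0,1,0)
step 3: output 5; order=[0,3,5]; indeg=(0,0,1,0,0,0)
step 4: output 1; order=[0,3,5,1]; indeg=(0,0,1,0,0,0)
step 5: output 4; order=[0,3,5,1,4]; indeg=(0,0,0,0,0,0)
step 6: output 2; order=[0,3,5,1,4,2]; indeg=(0,0,0,0,0,0)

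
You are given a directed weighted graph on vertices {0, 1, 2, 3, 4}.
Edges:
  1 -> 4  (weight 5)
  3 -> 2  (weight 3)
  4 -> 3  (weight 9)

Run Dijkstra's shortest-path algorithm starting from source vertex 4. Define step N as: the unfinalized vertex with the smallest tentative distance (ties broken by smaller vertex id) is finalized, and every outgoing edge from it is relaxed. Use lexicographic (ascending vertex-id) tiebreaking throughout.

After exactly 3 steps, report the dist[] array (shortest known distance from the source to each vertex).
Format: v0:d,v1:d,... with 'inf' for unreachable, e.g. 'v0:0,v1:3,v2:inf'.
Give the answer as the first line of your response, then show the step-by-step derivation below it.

v0:inf,v1:inf,v2:12,v3:9,v4:0

step 1: dist = v0:inf,v1:inf,v2:inf,v3:9,v4:0
step 2: dist = v0:inf,v1:inf,v2:12,v3:9,v4:0
step 3: dist = v0:inf,v1:inf,v2:12,v3:9,v4:0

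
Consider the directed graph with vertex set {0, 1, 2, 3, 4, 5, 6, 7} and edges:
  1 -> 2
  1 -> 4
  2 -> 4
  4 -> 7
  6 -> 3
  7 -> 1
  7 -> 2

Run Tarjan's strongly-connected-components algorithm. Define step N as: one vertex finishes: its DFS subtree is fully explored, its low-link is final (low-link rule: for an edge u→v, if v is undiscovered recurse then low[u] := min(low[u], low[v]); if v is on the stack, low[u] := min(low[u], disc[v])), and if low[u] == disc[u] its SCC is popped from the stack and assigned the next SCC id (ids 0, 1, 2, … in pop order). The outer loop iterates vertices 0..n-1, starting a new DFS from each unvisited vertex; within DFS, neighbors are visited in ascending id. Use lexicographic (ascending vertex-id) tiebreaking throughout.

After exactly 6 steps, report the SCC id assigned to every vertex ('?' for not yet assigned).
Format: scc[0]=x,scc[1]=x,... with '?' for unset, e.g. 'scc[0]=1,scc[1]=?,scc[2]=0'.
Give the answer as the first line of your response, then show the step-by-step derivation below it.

scc[0]=0,scc[1]=1,scc[2]=1,scc[3]=2,scc[4]=1,scc[5]=?,scc[6]=?,scc[7]=1

step 1: low=(low[0]=0,low[1]=?,low[2]=?,low[3]=?,low[4]=?,low[5]=?,low[6]=?,low[7]=?); scc=(scc[0]=0,scc[1]=?,scc[2]=?,scc[3]=?,scc[4]=?,scc[5]=?,scc[6]=?,scc[7]=?)
step 2: low=(low[0]=0,low[1]=1,low[2]=2,low[3]=?,low[4]=3,low[5]=?,low[6]=?,low[7]=1); scc=(scc[0]=0,scc[1]=?,scc[2]=?,scc[3]=?,scc[4]=?,scc[5]=?,scc[6]=?,scc[7]=?)
step 3: low=(low[0]=0,low[1]=1,low[2]=2,low[3]=?,low[4]=1,low[5]=?,low[6]=?,low[7]=1); scc=(scc[0]=0,scc[1]=?,scc[2]=?,scc[3]=?,scc[4]=?,scc[5]=?,scc[6]=?,scc[7]=?)
step 4: low=(low[0]=0,low[1]=1,low[2]=1,low[3]=?,low[4]=1,low[5]=?,low[6]=?,low[7]=1); scc=(scc[0]=0,scc[1]=?,scc[2]=?,scc[3]=?,scc[4]=?,scc[5]=?,scc[6]=?,scc[7]=?)
step 5: low=(low[0]=0,low[1]=1,low[2]=1,low[3]=?,low[4]=1,low[5]=?,low[6]=?,low[7]=1); scc=(scc[0]=0,scc[1]=1,scc[2]=1,scc[3]=?,scc[4]=1,scc[5]=?,scc[6]=?,scc[7]=1)
step 6: low=(low[0]=0,low[1]=1,low[2]=1,low[3]=5,low[4]=1,low[5]=?,low[6]=?,low[7]=1); scc=(scc[0]=0,scc[1]=1,scc[2]=1,scc[3]=2,scc[4]=1,scc[5]=?,scc[6]=?,scc[7]=1)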